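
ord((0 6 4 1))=4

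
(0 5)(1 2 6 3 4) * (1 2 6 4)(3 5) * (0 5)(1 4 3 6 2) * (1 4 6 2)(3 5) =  (0 2 5 3 6)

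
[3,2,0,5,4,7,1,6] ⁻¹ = [2,6,1,0,4,3,7,5] 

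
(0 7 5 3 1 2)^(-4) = (0 5 1)(2 7 3)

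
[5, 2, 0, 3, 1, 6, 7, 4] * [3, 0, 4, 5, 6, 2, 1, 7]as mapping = [0→2, 1→4, 2→3, 3→5, 4→0, 5→1, 6→7, 7→6]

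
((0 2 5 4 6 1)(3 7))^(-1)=(0 1 6 4 5 2)(3 7)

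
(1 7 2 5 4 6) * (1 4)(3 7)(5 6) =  (1 3 7 2 6 4 5)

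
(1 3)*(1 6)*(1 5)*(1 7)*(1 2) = (1 3 6 5 7 2)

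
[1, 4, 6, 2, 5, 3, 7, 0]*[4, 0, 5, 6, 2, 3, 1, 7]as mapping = [0→0, 1→2, 2→1, 3→5, 4→3, 5→6, 6→7, 7→4]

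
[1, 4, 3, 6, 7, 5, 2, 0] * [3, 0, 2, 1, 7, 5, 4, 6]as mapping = [0→0, 1→7, 2→1, 3→4, 4→6, 5→5, 6→2, 7→3]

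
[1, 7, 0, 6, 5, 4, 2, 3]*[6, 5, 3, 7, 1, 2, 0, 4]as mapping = [0→5, 1→4, 2→6, 3→0, 4→2, 5→1, 6→3, 7→7]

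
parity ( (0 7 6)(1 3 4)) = even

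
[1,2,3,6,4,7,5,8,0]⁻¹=[8,0,1,2,4,6,3,5,7]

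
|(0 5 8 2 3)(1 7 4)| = 15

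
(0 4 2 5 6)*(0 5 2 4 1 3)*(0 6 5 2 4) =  (0 1 3 6 2 4)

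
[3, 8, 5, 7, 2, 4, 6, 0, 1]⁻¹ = [7, 8, 4, 0, 5, 2, 6, 3, 1]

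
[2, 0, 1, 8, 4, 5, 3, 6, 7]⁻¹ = [1, 2, 0, 6, 4, 5, 7, 8, 3]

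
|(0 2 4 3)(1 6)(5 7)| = 4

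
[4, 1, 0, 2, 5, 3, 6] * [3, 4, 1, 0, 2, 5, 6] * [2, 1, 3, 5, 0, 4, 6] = [3, 0, 5, 1, 4, 2, 6]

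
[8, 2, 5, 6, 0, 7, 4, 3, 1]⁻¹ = [4, 8, 1, 7, 6, 2, 3, 5, 0]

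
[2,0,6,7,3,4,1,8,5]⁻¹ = [1,6,0,4,5,8,2,3,7]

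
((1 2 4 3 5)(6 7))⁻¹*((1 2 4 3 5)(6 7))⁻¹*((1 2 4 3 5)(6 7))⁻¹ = (1 4 5 2 3)(6 7)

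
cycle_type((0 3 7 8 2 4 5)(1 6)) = 2.7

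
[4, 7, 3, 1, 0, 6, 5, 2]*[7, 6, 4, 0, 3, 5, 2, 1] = [3, 1, 0, 6, 7, 2, 5, 4]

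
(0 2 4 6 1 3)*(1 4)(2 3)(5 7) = (0 3)(1 2)(4 6)(5 7)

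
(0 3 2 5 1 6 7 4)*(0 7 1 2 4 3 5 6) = (0 5 2 6 1)(3 4 7)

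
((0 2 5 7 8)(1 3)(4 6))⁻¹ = (0 8 7 5 2)(1 3)(4 6)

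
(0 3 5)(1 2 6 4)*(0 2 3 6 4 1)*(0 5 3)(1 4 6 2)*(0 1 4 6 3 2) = (2 3)(4 5)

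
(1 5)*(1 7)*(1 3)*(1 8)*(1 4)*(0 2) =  (0 2)(1 5 7 3 8 4)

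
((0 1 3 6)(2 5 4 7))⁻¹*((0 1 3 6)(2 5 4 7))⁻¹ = (0 3)(1 6)(2 4)(5 7)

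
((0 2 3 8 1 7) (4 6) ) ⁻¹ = (0 7 1 8 3 2) (4 6) 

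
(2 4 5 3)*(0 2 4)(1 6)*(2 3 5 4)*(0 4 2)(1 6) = (0 3)(2 4)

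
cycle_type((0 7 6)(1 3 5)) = 3^2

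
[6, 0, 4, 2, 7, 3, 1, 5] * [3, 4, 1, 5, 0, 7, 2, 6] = [2, 3, 0, 1, 6, 5, 4, 7]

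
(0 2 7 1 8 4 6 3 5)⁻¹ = (0 5 3 6 4 8 1 7 2)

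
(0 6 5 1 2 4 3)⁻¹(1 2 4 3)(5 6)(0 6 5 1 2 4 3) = (0 2 4 3)(1 5)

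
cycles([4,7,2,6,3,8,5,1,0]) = (0 4 3 6 5 8)(1 7)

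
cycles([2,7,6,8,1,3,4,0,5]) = (0 2 6 4 1 7)(3 8 5)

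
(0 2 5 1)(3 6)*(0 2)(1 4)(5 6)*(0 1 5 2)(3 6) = (0 1)(2 3)(4 5)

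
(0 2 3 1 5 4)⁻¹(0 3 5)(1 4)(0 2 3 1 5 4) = (0 5)(1 4 2)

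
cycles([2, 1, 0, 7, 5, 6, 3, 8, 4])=(0 2)(3 7 8 4 5 6)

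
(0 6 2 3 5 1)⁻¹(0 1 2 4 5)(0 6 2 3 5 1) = (0 3 4 1 6)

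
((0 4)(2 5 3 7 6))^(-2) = (2 7 5 6 3)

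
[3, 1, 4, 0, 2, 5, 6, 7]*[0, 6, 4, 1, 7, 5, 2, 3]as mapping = [0→1, 1→6, 2→7, 3→0, 4→4, 5→5, 6→2, 7→3]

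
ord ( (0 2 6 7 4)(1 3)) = 10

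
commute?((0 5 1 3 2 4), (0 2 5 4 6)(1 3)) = no:(0 5 1 3 2 4) * (0 2 5 4 6)(1 3) = (0 4 2 6)(3 5), (0 2 5 4 6)(1 3) * (0 5 1 3 2 4) = (0 4 6 5)(1 2)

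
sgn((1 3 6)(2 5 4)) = 1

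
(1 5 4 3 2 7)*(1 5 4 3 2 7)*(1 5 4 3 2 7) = (1 3)(2 5)(4 7)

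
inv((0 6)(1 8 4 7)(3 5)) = (0 6)(1 7 4 8)(3 5)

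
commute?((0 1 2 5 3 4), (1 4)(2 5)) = no:(0 1 2 5 3 4)*(1 4)(2 5) = (0 4)(1 5 3), (1 4)(2 5)*(0 1 2 5 3 4) = (0 1)(2 3 4)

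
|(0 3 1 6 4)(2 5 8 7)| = 20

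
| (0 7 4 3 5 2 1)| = 7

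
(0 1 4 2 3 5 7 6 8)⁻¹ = (0 8 6 7 5 3 2 4 1)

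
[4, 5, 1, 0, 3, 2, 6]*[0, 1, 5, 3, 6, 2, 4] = [6, 2, 1, 0, 3, 5, 4]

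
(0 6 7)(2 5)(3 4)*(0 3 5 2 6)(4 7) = (3 7)(4 5 6)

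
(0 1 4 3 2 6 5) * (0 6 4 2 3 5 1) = (1 2 4 5 6)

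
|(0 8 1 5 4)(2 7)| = 10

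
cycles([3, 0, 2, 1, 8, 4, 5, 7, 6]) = (0 3 1)(4 8 6 5)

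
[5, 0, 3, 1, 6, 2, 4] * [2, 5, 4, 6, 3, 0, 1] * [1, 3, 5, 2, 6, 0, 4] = [1, 5, 4, 0, 3, 6, 2]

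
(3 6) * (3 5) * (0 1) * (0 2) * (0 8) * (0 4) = (0 1 2 8 4)(3 6 5)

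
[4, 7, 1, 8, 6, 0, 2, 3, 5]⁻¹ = [5, 2, 6, 7, 0, 8, 4, 1, 3]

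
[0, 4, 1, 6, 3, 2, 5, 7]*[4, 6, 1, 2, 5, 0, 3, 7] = [4, 5, 6, 3, 2, 1, 0, 7] 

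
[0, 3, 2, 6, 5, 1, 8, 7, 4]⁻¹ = [0, 5, 2, 1, 8, 4, 3, 7, 6]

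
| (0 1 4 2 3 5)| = 6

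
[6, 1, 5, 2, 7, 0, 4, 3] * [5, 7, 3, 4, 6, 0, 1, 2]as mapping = [0→1, 1→7, 2→0, 3→3, 4→2, 5→5, 6→6, 7→4]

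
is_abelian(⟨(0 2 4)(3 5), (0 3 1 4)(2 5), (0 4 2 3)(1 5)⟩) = no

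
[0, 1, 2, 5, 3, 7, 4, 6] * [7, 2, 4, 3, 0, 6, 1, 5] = [7, 2, 4, 6, 3, 5, 0, 1] 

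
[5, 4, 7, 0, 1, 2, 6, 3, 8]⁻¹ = [3, 4, 5, 7, 1, 0, 6, 2, 8]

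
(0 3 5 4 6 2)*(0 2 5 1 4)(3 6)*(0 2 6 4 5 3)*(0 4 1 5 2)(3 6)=(0 1 2 3 5)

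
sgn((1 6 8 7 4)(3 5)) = -1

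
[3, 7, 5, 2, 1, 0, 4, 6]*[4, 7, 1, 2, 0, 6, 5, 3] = [2, 3, 6, 1, 7, 4, 0, 5]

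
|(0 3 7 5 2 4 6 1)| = 8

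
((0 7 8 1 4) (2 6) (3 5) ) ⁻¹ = (0 4 1 8 7) (2 6) (3 5) 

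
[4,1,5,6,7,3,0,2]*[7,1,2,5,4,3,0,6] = [4,1,3,0,6,5,7,2]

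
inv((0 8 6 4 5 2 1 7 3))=(0 3 7 1 2 5 4 6 8)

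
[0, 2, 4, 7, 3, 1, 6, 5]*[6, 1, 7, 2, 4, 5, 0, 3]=[6, 7, 4, 3, 2, 1, 0, 5]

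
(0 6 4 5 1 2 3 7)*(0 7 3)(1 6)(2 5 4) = (0 1 5 6 2)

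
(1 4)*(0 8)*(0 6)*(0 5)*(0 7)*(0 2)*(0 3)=(0 8 6 5 7 2 3)(1 4)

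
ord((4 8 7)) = 3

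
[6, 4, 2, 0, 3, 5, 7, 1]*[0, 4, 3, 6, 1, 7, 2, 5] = [2, 1, 3, 0, 6, 7, 5, 4]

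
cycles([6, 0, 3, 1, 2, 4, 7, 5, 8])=(0 6 7 5 4 2 3 1)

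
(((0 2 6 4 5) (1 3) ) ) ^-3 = (0 6 5 2 4) (1 3) 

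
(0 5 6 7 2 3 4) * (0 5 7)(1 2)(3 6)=(0 7 1 2 6)(3 4 5)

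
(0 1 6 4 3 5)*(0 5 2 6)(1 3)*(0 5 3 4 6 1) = (0 4)(1 5 3 2)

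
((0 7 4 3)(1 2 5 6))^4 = ()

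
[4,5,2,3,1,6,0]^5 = [0,1,2,3,4,5,6]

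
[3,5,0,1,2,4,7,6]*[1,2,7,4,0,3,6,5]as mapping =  [0→4,1→3,2→1,3→2,4→7,5→0,6→5,7→6]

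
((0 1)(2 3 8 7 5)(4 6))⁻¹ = (0 1)(2 5 7 8 3)(4 6)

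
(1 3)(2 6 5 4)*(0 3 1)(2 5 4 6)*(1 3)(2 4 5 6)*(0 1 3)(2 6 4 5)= (0 3 1)(2 5 6)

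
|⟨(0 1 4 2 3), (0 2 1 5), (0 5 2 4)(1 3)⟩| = 720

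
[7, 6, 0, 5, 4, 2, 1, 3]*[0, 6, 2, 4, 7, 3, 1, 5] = [5, 1, 0, 3, 7, 2, 6, 4]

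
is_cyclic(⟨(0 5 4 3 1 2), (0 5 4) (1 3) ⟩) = no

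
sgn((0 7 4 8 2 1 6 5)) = -1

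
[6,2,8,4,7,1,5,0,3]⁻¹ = [7,5,1,8,3,6,0,4,2]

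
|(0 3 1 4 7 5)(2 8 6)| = 6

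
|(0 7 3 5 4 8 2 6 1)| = 9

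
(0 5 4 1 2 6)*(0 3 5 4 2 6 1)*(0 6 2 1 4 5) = (0 5 1 2 4 6 3)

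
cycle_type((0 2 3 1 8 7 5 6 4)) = 9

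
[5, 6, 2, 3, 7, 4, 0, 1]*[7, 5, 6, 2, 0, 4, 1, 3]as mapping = [0→4, 1→1, 2→6, 3→2, 4→3, 5→0, 6→7, 7→5]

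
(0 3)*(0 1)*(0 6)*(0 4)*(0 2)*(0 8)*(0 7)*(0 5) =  (0 3 1 6 4 2 8 7 5)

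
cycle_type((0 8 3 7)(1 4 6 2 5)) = 4.5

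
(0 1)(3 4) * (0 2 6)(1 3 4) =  (0 3 1 2 6)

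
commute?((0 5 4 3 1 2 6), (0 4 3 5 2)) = no:(0 5 4 3 1 2 6) * (0 4 3 5 2) = (0 2 6 4 5 3 1), (0 4 3 5 2) * (0 5 4 3 1 2 6) = (0 3 4 1 2 5 6)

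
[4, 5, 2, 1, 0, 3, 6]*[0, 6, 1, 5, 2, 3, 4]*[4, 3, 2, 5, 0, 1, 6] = [2, 5, 3, 6, 4, 1, 0]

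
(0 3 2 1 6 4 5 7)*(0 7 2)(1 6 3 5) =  (0 5 2 6 4 1 3)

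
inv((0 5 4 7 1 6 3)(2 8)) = (0 3 6 1 7 4 5)(2 8)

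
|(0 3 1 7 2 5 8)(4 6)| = 14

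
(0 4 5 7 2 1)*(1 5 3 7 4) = (0 1)(2 5 4 3 7)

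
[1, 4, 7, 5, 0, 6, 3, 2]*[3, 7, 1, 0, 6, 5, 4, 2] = [7, 6, 2, 5, 3, 4, 0, 1]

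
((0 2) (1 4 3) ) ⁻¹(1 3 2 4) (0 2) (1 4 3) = (0 3 4 1) 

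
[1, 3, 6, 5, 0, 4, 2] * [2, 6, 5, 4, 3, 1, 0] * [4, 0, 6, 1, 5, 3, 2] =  [2, 5, 4, 0, 6, 1, 3]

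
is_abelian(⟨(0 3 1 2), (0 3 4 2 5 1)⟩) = no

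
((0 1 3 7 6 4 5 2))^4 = (0 6)(1 4)(2 7)(3 5)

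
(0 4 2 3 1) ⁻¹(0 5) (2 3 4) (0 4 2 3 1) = (1 2 3) (4 5) 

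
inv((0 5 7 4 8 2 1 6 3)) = (0 3 6 1 2 8 4 7 5)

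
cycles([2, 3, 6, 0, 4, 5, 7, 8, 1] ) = (0 2 6 7 8 1 3)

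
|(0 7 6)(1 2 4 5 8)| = 15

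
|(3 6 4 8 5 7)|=6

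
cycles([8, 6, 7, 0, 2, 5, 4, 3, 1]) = (0 8 1 6 4 2 7 3)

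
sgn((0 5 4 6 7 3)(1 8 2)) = -1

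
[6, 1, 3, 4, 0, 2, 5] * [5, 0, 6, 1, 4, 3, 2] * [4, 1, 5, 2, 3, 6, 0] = [5, 4, 1, 3, 6, 0, 2]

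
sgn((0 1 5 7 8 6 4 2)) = -1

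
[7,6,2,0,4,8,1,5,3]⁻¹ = [3,6,2,8,4,7,1,0,5]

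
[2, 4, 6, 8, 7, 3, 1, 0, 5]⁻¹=[7, 6, 0, 5, 1, 8, 2, 4, 3]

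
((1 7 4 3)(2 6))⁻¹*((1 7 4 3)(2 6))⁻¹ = (1 4)(3 7)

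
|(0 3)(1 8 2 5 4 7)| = 6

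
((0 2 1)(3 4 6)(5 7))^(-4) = (0 1 2)(3 6 4)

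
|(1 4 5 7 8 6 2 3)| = 8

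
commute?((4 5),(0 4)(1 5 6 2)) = no:(4 5) * (0 4)(1 5 6 2) = (0 4 6 2 1 5),(0 4)(1 5 6 2) * (4 5) = (0 5 6 2 1 4)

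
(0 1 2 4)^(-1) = (0 4 2 1)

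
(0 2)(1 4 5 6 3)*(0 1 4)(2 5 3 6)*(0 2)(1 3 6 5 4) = (0 4 6 5)(1 2 3)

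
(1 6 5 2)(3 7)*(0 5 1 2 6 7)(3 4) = (0 5 6 1 7 4 3)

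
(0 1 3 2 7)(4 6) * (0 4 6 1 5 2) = (0 5 2 7 4 1 3)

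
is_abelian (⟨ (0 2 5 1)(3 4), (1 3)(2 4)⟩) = no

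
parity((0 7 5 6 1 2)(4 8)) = even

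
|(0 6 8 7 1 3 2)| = 7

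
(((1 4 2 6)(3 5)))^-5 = (1 6 2 4)(3 5)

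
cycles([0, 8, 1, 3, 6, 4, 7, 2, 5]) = (1 8 5 4 6 7 2)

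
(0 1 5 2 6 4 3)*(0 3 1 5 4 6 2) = (0 5)(1 4)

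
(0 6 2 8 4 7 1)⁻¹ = (0 1 7 4 8 2 6)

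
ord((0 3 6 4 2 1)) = 6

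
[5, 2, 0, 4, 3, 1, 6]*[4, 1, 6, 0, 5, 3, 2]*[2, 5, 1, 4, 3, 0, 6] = [4, 6, 3, 0, 2, 5, 1]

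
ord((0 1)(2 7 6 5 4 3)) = 6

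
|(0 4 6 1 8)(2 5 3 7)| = 20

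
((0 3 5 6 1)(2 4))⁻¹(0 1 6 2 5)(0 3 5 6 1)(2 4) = (0 1 4 6 3)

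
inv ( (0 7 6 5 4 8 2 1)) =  (0 1 2 8 4 5 6 7)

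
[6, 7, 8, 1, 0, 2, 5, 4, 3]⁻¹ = [4, 3, 5, 8, 7, 6, 0, 1, 2]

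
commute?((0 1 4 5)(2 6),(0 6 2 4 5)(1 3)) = no:(0 1 4 5)(2 6)*(0 6 2 4 5)(1 3) = (0 3 1 5 6 4),(0 6 2 4 5)(1 3)*(0 1 4 5)(2 6) = (0 2 5 1 3 4)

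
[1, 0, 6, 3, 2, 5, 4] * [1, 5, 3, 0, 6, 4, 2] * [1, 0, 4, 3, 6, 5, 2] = [5, 0, 4, 1, 3, 6, 2]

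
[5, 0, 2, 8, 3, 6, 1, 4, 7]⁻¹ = [1, 6, 2, 4, 7, 0, 5, 8, 3]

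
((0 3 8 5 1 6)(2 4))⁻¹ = (0 6 1 5 8 3)(2 4)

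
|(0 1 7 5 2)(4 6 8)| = 15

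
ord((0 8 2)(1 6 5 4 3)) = 15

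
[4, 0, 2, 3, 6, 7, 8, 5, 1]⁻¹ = [1, 8, 2, 3, 0, 7, 4, 5, 6]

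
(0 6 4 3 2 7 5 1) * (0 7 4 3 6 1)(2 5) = (0 1 7 2 4 6 3 5)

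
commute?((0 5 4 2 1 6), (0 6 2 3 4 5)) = no:(0 5 4 2 1 6)*(0 6 2 3 4 5) = (1 2)(3 4), (0 6 2 3 4 5)*(0 5 4 2 1 6) = (1 6)(2 3)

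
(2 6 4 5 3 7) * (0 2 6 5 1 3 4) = (0 2 5 4 1 3 7 6)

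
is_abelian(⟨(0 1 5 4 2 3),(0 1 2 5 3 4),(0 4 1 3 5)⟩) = no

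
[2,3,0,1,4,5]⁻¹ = [2,3,0,1,4,5]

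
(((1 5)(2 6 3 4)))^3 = (1 5)(2 4 3 6)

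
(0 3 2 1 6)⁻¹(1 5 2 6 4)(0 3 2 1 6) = (0 4 6 5 1)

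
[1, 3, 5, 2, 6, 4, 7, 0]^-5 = [2, 5, 6, 4, 0, 7, 1, 3]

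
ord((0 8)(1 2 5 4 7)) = 10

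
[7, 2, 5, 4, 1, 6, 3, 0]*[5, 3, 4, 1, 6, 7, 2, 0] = [0, 4, 7, 6, 3, 2, 1, 5] 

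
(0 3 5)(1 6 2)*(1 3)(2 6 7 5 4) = (0 1 7 5)(2 3 4)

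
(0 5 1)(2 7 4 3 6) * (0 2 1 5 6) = (0 6 1 2 7 4 3)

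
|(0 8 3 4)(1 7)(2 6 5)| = 12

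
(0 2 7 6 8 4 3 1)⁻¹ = (0 1 3 4 8 6 7 2)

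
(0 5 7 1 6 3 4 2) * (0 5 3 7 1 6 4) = (0 3)(1 4 2 5)(6 7)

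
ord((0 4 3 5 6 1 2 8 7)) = 9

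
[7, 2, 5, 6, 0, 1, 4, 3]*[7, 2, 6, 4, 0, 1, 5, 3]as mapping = [0→3, 1→6, 2→1, 3→5, 4→7, 5→2, 6→0, 7→4]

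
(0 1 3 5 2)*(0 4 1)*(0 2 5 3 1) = (0 2 4)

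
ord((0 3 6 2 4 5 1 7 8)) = 9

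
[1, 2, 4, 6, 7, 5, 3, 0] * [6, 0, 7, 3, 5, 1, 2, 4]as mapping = [0→0, 1→7, 2→5, 3→2, 4→4, 5→1, 6→3, 7→6]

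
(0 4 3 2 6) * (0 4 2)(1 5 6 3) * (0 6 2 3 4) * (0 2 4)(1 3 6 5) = (0 6 2)(3 5 4)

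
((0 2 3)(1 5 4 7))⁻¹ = (0 3 2)(1 7 4 5)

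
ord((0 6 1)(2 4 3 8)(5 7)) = 12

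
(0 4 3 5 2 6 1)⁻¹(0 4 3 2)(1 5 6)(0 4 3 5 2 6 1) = (0 2 1)(3 5 6 4)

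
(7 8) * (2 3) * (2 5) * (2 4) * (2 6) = (2 3 5 4 6)(7 8)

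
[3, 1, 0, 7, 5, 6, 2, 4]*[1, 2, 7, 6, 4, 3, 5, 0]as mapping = [0→6, 1→2, 2→1, 3→0, 4→3, 5→5, 6→7, 7→4]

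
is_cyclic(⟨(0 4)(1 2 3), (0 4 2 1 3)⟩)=no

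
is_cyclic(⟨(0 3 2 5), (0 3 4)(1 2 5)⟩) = no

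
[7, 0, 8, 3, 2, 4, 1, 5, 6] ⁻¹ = [1, 6, 4, 3, 5, 7, 8, 0, 2] 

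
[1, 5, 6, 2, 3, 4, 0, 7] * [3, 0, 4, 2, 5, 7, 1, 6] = [0, 7, 1, 4, 2, 5, 3, 6]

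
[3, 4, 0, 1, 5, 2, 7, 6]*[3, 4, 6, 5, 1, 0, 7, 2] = [5, 1, 3, 4, 0, 6, 2, 7]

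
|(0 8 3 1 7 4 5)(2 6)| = 14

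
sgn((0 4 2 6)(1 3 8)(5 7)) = 1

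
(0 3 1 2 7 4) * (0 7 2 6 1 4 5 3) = (1 6)(3 4 7 5)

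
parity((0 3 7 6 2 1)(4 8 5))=odd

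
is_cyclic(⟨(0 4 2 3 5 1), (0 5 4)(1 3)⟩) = no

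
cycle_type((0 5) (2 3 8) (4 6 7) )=2.3^2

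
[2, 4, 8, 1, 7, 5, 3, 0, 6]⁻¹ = [7, 3, 0, 6, 1, 5, 8, 4, 2]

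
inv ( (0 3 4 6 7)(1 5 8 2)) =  (0 7 6 4 3)(1 2 8 5)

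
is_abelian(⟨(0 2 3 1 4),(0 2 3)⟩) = no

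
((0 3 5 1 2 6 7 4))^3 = (0 1 7 3 2 4 5 6)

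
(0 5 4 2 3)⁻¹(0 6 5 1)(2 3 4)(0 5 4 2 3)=(0 2 3)(1 5 6 4)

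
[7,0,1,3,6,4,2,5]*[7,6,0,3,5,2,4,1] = [1,7,6,3,4,5,0,2]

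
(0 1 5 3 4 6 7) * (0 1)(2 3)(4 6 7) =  (1 5 2 3 6 4 7)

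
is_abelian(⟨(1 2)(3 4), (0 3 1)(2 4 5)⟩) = no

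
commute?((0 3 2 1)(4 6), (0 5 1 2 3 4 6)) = no:(0 3 2 1)(4 6)*(0 5 1 2 3 4 6) = (0 4)(1 5), (0 5 1 2 3 4 6)*(0 3 2 1)(4 6) = (0 5)(3 6)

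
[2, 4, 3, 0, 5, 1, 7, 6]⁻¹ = [3, 5, 0, 2, 1, 4, 7, 6]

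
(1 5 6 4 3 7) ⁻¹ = (1 7 3 4 6 5) 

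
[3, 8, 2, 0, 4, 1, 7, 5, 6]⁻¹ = [3, 5, 2, 0, 4, 7, 8, 6, 1]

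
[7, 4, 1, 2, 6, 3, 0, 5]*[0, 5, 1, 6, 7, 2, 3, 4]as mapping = [0→4, 1→7, 2→5, 3→1, 4→3, 5→6, 6→0, 7→2]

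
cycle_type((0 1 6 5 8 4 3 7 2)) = 9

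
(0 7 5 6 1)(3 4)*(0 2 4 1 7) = (1 2 4 3)(5 6 7)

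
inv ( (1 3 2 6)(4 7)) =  (1 6 2 3)(4 7)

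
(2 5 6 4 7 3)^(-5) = (2 5 6 4 7 3)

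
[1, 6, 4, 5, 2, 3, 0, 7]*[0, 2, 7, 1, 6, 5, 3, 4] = [2, 3, 6, 5, 7, 1, 0, 4]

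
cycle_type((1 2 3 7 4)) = 5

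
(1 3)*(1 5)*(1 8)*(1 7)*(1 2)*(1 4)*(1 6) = (1 3 5 8 7 2 4 6)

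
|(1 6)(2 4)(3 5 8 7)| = 4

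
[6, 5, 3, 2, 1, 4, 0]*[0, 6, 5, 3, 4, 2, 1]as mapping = [0→1, 1→2, 2→3, 3→5, 4→6, 5→4, 6→0]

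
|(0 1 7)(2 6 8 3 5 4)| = 6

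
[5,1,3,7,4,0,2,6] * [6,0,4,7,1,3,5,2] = [3,0,7,2,1,6,4,5]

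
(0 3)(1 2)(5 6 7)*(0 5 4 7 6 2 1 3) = (2 3 5)(4 7)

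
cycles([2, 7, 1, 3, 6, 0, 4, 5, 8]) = (0 2 1 7 5)(4 6)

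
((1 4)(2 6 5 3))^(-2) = (2 5)(3 6)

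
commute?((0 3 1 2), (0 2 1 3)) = yes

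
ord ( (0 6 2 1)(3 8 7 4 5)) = 20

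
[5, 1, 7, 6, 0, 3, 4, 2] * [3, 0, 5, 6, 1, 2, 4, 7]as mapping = [0→2, 1→0, 2→7, 3→4, 4→3, 5→6, 6→1, 7→5]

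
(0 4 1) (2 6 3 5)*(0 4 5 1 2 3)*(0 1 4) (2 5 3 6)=(0 3 4 5 6 1) 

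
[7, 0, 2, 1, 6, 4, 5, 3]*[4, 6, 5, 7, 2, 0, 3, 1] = [1, 4, 5, 6, 3, 2, 0, 7]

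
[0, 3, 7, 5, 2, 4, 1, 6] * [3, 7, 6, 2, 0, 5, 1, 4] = [3, 2, 4, 5, 6, 0, 7, 1]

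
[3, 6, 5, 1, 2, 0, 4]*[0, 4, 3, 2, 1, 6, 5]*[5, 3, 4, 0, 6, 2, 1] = [4, 2, 1, 6, 0, 5, 3]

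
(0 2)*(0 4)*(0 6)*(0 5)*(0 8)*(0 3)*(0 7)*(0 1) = (0 2 4 6 5 8 3 7 1)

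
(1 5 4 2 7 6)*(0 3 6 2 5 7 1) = (0 3 6)(1 7 2)(4 5)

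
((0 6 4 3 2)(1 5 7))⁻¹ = (0 2 3 4 6)(1 7 5)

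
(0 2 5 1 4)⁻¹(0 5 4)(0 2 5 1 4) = (0 2 1)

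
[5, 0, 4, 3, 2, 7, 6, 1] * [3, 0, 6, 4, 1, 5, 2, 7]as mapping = [0→5, 1→3, 2→1, 3→4, 4→6, 5→7, 6→2, 7→0]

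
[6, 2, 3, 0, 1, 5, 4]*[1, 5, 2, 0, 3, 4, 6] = [6, 2, 0, 1, 5, 4, 3]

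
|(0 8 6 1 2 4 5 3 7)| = 9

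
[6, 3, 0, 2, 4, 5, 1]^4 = [2, 6, 3, 1, 4, 5, 0]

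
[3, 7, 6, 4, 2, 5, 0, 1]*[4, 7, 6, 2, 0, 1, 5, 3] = [2, 3, 5, 0, 6, 1, 4, 7]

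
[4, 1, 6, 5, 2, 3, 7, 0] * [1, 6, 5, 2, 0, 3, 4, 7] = [0, 6, 4, 3, 5, 2, 7, 1]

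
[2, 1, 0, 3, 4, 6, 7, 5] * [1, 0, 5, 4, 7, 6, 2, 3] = [5, 0, 1, 4, 7, 2, 3, 6]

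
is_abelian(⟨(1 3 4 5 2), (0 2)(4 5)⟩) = no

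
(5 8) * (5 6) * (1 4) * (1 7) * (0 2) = (0 2)(1 4 7)(5 8 6)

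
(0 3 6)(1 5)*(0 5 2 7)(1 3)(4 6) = (0 1 2 7)(3 4 6 5)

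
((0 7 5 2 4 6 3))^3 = (0 2 3 5 6 7 4)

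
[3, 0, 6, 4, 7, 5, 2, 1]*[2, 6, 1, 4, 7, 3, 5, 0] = [4, 2, 5, 7, 0, 3, 1, 6]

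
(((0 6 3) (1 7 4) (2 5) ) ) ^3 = (2 5) 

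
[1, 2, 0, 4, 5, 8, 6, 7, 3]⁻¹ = [2, 0, 1, 8, 3, 4, 6, 7, 5]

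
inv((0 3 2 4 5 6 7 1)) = (0 1 7 6 5 4 2 3)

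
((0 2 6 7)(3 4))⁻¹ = (0 7 6 2)(3 4)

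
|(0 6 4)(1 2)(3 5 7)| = 6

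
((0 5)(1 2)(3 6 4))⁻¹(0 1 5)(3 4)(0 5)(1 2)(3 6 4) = (0 5 2)(3 6)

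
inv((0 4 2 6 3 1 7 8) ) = (0 8 7 1 3 6 2 4) 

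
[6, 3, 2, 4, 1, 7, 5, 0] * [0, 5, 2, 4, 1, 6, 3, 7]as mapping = [0→3, 1→4, 2→2, 3→1, 4→5, 5→7, 6→6, 7→0]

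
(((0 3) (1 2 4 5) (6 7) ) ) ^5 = (0 3) (1 2 4 5) (6 7) 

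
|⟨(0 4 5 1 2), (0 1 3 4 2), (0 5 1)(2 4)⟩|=720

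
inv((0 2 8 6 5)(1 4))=(0 5 6 8 2)(1 4)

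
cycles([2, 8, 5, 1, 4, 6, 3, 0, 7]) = (0 2 5 6 3 1 8 7)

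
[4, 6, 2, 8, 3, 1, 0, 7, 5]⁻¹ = [6, 5, 2, 4, 0, 8, 1, 7, 3]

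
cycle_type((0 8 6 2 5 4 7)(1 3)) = 2.7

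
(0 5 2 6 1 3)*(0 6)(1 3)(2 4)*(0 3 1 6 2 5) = (1 6)(2 3)(4 5)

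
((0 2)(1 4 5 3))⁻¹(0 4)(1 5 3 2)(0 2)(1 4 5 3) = (0 4 3 1)(2 5)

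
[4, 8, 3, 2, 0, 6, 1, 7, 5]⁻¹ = [4, 6, 3, 2, 0, 8, 5, 7, 1]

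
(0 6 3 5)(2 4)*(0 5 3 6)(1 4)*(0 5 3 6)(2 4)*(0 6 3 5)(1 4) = (1 2 4)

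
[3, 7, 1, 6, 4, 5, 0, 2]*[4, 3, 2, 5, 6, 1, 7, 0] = [5, 0, 3, 7, 6, 1, 4, 2]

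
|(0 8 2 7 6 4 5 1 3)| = 9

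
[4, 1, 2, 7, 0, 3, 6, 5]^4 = [0, 1, 2, 7, 4, 3, 6, 5]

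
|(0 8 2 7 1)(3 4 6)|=15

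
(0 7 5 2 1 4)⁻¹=(0 4 1 2 5 7)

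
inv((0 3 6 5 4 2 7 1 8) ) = (0 8 1 7 2 4 5 6 3) 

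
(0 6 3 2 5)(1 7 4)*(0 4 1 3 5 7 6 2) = (0 2 7 1 6 5 4 3)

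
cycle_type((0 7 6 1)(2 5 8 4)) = 4^2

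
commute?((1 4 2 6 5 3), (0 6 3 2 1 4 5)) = no:(1 4 2 6 5 3)*(0 6 3 2 1 4 5) = (0 6)(1 5 2 3 4), (0 6 3 2 1 4 5)*(1 4 2 6 5 3) = (0 5)(1 2 4 3 6)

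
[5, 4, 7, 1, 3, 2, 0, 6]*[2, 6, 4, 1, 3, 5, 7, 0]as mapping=[0→5, 1→3, 2→0, 3→6, 4→1, 5→4, 6→2, 7→7]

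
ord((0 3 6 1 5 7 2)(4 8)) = 14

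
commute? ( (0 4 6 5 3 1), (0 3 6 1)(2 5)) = no: (0 4 6 5 3 1)*(0 3 6 1)(2 5) = (0 4 1 3)(2 5 6), (0 3 6 1)(2 5)*(0 4 6 5 3 1) = (0 1 4 6)(2 3 5)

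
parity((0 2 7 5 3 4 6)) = even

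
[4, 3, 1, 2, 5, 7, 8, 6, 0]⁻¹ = [8, 2, 3, 1, 0, 4, 7, 5, 6]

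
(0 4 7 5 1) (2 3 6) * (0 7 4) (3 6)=(1 7 5) (2 6) 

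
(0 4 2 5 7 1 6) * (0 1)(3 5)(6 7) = (0 4 2 3 5 6 1 7)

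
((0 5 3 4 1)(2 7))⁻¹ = (0 1 4 3 5)(2 7)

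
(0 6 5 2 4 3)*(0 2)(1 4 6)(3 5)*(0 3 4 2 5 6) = (0 1 2)(3 5)(4 6)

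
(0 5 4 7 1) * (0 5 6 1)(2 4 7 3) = (0 6 1 5 7)(2 4 3)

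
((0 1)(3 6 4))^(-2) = (3 6 4)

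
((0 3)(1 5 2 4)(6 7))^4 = ()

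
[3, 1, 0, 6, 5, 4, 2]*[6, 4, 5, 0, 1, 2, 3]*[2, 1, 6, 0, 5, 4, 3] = [2, 5, 3, 0, 6, 1, 4]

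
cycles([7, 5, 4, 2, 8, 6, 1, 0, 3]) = (0 7)(1 5 6)(2 4 8 3)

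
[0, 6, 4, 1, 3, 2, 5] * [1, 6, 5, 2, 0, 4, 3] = [1, 3, 0, 6, 2, 5, 4]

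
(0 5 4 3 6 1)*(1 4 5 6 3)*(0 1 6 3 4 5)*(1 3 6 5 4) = (0 6 4 5)(1 3)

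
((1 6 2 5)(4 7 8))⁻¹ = (1 5 2 6)(4 8 7)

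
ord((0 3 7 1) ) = 4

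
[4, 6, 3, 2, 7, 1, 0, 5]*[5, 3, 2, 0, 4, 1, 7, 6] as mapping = [0→4, 1→7, 2→0, 3→2, 4→6, 5→3, 6→5, 7→1] 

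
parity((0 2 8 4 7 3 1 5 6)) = even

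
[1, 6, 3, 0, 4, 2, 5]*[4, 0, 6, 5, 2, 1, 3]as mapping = [0→0, 1→3, 2→5, 3→4, 4→2, 5→6, 6→1]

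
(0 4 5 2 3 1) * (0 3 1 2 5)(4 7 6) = (0 7 6 4)(1 3 2)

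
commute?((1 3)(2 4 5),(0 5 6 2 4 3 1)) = no:(1 3)(2 4 5) * (0 5 6 2 4 3 1) = (0 5 4 6 2 3),(0 5 6 2 4 3 1) * (1 3)(2 4 5) = (0 2 5 6 4 1)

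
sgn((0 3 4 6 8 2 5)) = 1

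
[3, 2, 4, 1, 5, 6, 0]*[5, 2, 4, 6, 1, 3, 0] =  [6, 4, 1, 2, 3, 0, 5]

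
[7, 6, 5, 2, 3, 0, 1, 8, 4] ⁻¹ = [5, 6, 3, 4, 8, 2, 1, 0, 7] 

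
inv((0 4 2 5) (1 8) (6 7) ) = (0 5 2 4) (1 8) (6 7) 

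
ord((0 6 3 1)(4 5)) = 4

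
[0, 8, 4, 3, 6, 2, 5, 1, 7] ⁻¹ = [0, 7, 5, 3, 2, 6, 4, 8, 1] 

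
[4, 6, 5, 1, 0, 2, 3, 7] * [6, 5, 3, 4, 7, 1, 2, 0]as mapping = [0→7, 1→2, 2→1, 3→5, 4→6, 5→3, 6→4, 7→0]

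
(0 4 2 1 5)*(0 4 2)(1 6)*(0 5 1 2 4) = (0 4 5)(2 6)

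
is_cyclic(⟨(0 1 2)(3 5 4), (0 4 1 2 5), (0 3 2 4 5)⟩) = no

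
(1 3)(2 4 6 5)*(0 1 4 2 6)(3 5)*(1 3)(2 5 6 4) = (0 3 2 5 4)(1 6)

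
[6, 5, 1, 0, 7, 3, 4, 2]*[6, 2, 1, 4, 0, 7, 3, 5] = [3, 7, 2, 6, 5, 4, 0, 1]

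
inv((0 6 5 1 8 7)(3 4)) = (0 7 8 1 5 6)(3 4)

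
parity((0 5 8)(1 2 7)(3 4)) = odd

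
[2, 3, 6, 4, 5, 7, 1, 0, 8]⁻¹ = [7, 6, 0, 1, 3, 4, 2, 5, 8]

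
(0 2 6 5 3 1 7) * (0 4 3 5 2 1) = (0 1 7 4 3)(2 6)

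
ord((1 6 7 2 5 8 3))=7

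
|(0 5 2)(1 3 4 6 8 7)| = 6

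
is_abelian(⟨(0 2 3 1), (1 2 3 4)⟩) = no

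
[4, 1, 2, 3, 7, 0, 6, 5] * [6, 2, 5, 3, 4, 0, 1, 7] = [4, 2, 5, 3, 7, 6, 1, 0]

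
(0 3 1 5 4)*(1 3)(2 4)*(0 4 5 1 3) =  (0 3)(2 5)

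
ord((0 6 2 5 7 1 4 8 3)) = 9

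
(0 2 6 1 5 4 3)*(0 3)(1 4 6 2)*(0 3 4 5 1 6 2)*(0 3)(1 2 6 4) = (0 4)(1 2 3)(5 6)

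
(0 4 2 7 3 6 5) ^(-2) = (0 6 7 4 5 3 2) 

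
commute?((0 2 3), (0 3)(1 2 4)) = no:(0 2 3)*(0 3)(1 2 4) = (0 4 1 2), (0 3)(1 2 4)*(0 2 3) = (1 3 2 4)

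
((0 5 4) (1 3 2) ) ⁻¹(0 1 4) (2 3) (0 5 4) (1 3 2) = (0 5 3) (1 2) 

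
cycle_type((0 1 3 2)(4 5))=2.4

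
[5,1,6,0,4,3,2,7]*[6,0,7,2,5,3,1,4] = [3,0,1,6,5,2,7,4]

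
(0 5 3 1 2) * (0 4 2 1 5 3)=(0 3 5)(2 4)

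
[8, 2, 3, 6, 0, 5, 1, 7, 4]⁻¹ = [4, 6, 1, 2, 8, 5, 3, 7, 0]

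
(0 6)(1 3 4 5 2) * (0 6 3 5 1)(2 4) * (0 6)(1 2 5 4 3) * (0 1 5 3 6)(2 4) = (0 5 6 1 2)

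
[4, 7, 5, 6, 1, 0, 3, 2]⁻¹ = [5, 4, 7, 6, 0, 2, 3, 1]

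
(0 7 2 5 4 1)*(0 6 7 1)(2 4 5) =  (0 1 6 7 4)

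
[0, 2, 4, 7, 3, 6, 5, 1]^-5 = [0, 1, 2, 3, 4, 6, 5, 7]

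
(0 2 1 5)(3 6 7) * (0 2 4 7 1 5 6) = (0 4 7 3)(1 6)(2 5)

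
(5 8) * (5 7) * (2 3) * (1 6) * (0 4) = (0 4)(1 6)(2 3)(5 8 7)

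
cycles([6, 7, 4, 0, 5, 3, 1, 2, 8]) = (0 6 1 7 2 4 5 3)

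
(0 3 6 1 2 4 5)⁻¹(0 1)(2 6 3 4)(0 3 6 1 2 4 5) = (1 6 5 4)(2 3)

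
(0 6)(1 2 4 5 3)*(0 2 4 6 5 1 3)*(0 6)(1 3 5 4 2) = (0 4 3 5 6 1 2)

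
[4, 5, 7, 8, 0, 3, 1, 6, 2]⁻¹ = [4, 6, 8, 5, 0, 1, 7, 2, 3]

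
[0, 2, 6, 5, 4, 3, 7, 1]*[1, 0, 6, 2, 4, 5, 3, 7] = [1, 6, 3, 5, 4, 2, 7, 0]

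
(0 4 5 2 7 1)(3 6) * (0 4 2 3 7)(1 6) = (0 2)(1 4 5 3)(6 7)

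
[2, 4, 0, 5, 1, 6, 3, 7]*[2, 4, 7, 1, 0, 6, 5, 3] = [7, 0, 2, 6, 4, 5, 1, 3]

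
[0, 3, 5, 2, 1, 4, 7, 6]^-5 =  [0, 1, 2, 3, 4, 5, 7, 6]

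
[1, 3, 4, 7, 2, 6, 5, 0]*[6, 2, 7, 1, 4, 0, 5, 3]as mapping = [0→2, 1→1, 2→4, 3→3, 4→7, 5→5, 6→0, 7→6]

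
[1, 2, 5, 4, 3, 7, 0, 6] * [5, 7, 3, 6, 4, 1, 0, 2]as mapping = [0→7, 1→3, 2→1, 3→4, 4→6, 5→2, 6→5, 7→0]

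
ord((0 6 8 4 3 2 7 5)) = 8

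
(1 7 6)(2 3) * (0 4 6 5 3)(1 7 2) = (0 4 6 7 5 3 1 2)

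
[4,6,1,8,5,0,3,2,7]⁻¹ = [5,2,7,6,0,4,1,8,3]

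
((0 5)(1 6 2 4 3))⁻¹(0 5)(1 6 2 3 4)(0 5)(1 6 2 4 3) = (0 5)(1 3 6 2 4)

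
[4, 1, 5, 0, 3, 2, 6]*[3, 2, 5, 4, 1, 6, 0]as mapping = [0→1, 1→2, 2→6, 3→3, 4→4, 5→5, 6→0]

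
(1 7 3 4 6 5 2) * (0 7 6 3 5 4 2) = (0 7 5)(1 6 4 3 2)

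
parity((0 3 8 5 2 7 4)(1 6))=odd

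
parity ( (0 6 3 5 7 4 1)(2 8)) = odd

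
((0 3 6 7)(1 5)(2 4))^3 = (0 7 6 3)(1 5)(2 4)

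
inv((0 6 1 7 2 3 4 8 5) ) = (0 5 8 4 3 2 7 1 6) 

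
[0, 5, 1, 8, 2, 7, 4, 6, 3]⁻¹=[0, 2, 4, 8, 6, 1, 7, 5, 3]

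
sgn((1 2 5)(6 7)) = -1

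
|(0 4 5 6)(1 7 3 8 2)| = 20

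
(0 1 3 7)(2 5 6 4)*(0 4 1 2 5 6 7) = (0 2 6 1 3)(4 5 7)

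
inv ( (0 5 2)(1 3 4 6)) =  (0 2 5)(1 6 4 3)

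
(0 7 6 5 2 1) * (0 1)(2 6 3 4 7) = (0 2)(3 4 7)(5 6)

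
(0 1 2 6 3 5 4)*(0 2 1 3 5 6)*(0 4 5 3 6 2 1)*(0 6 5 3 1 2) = (0 5 3)(1 6)(2 4)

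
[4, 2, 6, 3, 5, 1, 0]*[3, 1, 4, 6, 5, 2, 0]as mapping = [0→5, 1→4, 2→0, 3→6, 4→2, 5→1, 6→3]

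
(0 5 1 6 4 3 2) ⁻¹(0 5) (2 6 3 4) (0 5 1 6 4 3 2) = (0 4 2 3) (1 5) 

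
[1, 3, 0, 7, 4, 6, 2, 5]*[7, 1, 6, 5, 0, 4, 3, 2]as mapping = [0→1, 1→5, 2→7, 3→2, 4→0, 5→3, 6→6, 7→4]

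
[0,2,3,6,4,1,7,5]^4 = [0,7,5,1,4,6,2,3]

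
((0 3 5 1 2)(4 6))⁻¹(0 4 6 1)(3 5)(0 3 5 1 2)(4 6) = (1 5)(2 3 6 4)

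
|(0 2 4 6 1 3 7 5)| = 8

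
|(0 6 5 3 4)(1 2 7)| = 15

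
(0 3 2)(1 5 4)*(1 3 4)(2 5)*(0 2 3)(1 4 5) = (0 5 4)(1 3)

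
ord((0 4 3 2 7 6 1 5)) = 8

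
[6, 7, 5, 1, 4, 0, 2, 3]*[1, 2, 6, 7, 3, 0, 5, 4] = [5, 4, 0, 2, 3, 1, 6, 7]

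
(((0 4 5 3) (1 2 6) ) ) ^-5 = (0 3 5 4) (1 2 6) 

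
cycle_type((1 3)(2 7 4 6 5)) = 2.5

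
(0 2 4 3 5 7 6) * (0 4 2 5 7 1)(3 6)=(0 5 1)(3 7)(4 6)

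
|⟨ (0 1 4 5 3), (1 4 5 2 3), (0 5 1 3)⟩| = 720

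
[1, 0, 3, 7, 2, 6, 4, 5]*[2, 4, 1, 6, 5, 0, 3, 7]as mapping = [0→4, 1→2, 2→6, 3→7, 4→1, 5→3, 6→5, 7→0]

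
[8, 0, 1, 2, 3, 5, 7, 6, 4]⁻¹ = [1, 2, 3, 4, 8, 5, 7, 6, 0]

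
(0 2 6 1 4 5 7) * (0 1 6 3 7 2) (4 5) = (1 5 2 3 7) 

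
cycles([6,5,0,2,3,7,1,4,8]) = (0 6 1 5 7 4 3 2)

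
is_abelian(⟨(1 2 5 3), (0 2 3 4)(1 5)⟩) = no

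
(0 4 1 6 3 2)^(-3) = (0 6)(1 2)(3 4)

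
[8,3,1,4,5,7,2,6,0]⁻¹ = [8,2,6,1,3,4,7,5,0]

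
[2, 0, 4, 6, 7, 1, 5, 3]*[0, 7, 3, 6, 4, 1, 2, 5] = [3, 0, 4, 2, 5, 7, 1, 6]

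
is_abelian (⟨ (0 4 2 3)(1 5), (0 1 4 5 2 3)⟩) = no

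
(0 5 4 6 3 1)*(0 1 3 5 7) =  (0 7)(4 6 5)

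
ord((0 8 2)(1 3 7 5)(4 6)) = 12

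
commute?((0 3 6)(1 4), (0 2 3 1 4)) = no:(0 3 6)(1 4) * (0 2 3 1 4) = (0 1)(2 3 6), (0 2 3 1 4) * (0 3 6)(1 4) = (0 2 6)(3 4)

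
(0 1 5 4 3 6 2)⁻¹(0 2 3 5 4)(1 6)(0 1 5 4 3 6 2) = (0 6 4 3 1)(2 5)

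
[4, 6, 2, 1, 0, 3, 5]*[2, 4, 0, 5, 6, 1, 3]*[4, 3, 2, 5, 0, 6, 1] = [1, 5, 4, 0, 2, 6, 3]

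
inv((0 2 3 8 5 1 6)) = (0 6 1 5 8 3 2)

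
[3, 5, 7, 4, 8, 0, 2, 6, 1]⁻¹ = [5, 8, 6, 0, 3, 1, 7, 2, 4]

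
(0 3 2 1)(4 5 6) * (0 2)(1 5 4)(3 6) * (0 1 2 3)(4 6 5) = (0 5)(1 3)(2 4 6)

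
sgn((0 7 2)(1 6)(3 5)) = 1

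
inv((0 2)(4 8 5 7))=(0 2)(4 7 5 8)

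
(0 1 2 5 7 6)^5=(0 6 7 5 2 1)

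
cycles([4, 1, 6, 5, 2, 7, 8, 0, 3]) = (0 4 2 6 8 3 5 7)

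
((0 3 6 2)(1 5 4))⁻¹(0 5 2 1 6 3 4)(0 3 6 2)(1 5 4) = (0 5 2 6 1 3 4)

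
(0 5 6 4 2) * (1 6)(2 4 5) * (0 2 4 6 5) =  (0 4 6)(1 5)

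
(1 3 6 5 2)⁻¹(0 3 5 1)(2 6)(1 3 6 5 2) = (0 6 2 3)(1 5)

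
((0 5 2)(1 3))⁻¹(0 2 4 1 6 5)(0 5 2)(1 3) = (0 4 3 6 2 5)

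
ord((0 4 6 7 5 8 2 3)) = 8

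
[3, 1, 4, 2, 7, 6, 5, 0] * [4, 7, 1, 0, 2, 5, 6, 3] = [0, 7, 2, 1, 3, 6, 5, 4]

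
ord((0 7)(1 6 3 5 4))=10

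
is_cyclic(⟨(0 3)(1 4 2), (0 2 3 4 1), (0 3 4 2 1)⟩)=no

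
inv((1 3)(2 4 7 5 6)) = (1 3)(2 6 5 7 4)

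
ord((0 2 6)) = 3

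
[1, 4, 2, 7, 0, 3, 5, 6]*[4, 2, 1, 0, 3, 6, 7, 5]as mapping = [0→2, 1→3, 2→1, 3→5, 4→4, 5→0, 6→6, 7→7]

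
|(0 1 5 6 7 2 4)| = 7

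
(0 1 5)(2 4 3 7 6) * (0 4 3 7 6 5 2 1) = (1 2 3 6)(4 7 5)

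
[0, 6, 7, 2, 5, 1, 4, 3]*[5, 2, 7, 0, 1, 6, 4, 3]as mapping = [0→5, 1→4, 2→3, 3→7, 4→6, 5→2, 6→1, 7→0]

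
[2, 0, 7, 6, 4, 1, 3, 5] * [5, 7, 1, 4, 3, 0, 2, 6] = [1, 5, 6, 2, 3, 7, 4, 0]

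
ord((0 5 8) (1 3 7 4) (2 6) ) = 12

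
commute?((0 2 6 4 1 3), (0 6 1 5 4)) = no:(0 2 6 4 1 3) * (0 6 1 5 4) = (0 2 1 3 6)(4 5), (0 6 1 5 4) * (0 2 6 4 1 3) = (0 4 2 6 3)(1 5)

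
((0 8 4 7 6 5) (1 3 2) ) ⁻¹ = (0 5 6 7 4 8) (1 2 3) 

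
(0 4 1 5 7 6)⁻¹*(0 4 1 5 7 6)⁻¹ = (0 7 1)(4 6 5)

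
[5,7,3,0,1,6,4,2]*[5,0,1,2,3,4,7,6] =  [4,6,2,5,0,7,3,1]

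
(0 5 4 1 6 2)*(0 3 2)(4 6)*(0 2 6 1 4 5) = (1 5)(2 3 6)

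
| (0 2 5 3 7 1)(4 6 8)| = 6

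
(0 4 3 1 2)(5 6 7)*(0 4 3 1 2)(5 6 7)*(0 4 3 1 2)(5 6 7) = (0 1 4 2 3)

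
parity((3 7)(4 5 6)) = odd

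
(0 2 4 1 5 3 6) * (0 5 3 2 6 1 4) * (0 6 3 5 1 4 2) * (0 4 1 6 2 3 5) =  (0 5 4 3 1)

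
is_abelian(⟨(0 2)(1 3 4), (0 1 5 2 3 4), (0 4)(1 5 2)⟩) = no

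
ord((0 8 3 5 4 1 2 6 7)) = 9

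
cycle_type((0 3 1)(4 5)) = 2.3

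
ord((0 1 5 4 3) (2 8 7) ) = 15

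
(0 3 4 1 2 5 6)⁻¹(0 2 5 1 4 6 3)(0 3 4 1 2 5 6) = (0 4 3 5 6 2 1)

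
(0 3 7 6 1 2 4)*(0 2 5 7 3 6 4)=(0 6 1 5 7 4 2)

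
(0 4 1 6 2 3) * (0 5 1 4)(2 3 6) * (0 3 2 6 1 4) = (0 3 5 4)(1 6 2)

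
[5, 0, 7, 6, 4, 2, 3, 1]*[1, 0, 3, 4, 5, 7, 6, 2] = [7, 1, 2, 6, 5, 3, 4, 0]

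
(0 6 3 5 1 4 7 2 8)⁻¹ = (0 8 2 7 4 1 5 3 6)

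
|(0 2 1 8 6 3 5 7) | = 8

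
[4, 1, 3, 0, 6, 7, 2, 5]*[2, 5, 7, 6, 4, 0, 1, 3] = [4, 5, 6, 2, 1, 3, 7, 0]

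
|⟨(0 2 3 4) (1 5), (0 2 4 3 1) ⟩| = 360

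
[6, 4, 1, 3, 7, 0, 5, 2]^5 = [5, 4, 1, 3, 7, 6, 0, 2]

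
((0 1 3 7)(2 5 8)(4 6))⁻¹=(0 7 3 1)(2 8 5)(4 6)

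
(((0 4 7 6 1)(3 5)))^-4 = (0 4 7 6 1)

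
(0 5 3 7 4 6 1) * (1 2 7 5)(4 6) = (0 1)(2 7 6)(3 5)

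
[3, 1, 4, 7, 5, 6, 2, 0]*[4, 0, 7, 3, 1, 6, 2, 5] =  [3, 0, 1, 5, 6, 2, 7, 4]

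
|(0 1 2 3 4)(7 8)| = 10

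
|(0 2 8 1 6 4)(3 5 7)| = 6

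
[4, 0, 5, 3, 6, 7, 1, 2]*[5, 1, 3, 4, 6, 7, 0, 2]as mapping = [0→6, 1→5, 2→7, 3→4, 4→0, 5→2, 6→1, 7→3]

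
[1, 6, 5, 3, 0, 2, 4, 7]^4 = [0, 1, 2, 3, 4, 5, 6, 7]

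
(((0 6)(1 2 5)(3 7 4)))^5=(0 6)(1 5 2)(3 4 7)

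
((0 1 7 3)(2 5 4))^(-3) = (0 1 7 3)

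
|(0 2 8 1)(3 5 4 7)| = 4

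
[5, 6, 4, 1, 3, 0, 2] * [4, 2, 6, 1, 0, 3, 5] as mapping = [0→3, 1→5, 2→0, 3→2, 4→1, 5→4, 6→6] 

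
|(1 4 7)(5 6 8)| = 3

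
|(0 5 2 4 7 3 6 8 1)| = 9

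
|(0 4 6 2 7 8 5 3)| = 8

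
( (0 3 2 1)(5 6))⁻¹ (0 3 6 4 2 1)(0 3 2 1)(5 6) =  (0 3 2 5 4 1)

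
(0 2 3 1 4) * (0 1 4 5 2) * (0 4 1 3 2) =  (0 4 3 1 5)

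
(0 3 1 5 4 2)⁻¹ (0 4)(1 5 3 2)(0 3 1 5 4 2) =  (0 5 4 1)(2 3)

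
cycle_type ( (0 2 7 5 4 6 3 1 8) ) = 9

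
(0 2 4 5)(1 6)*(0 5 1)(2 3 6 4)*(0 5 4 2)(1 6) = (0 3 1 2)(4 6 5)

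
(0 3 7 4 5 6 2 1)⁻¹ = (0 1 2 6 5 4 7 3)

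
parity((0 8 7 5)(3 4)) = even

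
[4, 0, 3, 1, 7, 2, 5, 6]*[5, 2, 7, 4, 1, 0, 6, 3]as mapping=[0→1, 1→5, 2→4, 3→2, 4→3, 5→7, 6→0, 7→6]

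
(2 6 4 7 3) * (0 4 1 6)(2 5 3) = (0 4 7 2)(1 6)(3 5)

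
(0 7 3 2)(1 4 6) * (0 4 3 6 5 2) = (0 7 6 1 3)(2 4 5)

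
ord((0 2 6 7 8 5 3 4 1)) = 9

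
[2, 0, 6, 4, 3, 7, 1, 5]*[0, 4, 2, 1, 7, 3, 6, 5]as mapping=[0→2, 1→0, 2→6, 3→7, 4→1, 5→5, 6→4, 7→3]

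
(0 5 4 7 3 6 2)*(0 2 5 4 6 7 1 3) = (0 4 1 3 7)(5 6)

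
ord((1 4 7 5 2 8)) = 6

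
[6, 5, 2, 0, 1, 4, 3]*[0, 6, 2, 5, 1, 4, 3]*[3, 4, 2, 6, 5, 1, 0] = [6, 5, 2, 3, 0, 4, 1] 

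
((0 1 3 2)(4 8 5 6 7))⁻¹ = (0 2 3 1)(4 7 6 5 8)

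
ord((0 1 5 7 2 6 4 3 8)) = 9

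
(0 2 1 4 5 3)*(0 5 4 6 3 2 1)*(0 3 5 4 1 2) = (0 2 3 4 1 6 5)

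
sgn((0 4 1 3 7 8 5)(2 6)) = -1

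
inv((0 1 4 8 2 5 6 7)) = (0 7 6 5 2 8 4 1)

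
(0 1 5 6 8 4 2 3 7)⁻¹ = (0 7 3 2 4 8 6 5 1)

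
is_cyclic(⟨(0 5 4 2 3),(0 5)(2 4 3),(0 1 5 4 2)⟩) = no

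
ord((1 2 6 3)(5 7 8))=12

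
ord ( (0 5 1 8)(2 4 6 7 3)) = 20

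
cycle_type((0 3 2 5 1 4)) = 6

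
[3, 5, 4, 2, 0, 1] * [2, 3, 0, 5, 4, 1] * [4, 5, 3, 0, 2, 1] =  [1, 5, 2, 4, 3, 0]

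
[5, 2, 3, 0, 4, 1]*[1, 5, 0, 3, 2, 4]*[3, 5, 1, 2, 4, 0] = [4, 3, 2, 5, 1, 0]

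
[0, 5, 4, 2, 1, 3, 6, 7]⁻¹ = [0, 4, 3, 5, 2, 1, 6, 7]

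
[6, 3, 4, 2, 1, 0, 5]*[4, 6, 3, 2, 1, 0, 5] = [5, 2, 1, 3, 6, 4, 0]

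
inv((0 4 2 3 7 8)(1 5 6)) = (0 8 7 3 2 4)(1 6 5)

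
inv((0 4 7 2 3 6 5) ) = (0 5 6 3 2 7 4) 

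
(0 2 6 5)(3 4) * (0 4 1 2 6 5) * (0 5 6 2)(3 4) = (0 2 6 5 3 1)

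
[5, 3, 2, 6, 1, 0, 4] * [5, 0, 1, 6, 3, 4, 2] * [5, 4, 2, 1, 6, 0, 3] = [6, 3, 4, 2, 5, 0, 1]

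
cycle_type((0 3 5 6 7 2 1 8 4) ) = 9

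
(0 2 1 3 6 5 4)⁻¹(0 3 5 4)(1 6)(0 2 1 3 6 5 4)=(0 2 6 4)(3 5)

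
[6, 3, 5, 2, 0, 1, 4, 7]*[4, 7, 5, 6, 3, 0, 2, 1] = [2, 6, 0, 5, 4, 7, 3, 1]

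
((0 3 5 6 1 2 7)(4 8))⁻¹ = (0 7 2 1 6 5 3)(4 8)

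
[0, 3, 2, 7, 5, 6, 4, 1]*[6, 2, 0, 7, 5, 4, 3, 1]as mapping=[0→6, 1→7, 2→0, 3→1, 4→4, 5→3, 6→5, 7→2]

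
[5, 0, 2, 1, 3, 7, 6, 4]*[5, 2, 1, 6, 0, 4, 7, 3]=[4, 5, 1, 2, 6, 3, 7, 0]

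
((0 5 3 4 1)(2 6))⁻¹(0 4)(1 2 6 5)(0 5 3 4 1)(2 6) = (0 6 2 3)(1 5)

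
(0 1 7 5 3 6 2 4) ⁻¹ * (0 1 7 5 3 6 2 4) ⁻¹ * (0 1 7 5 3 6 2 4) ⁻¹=(0 6 7 4 3 1 2 5) 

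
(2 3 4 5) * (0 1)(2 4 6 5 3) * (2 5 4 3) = (0 1)(2 5 3 6 4)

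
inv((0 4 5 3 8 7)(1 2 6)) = (0 7 8 3 5 4)(1 6 2)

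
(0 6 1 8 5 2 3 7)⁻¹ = (0 7 3 2 5 8 1 6)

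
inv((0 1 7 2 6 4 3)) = (0 3 4 6 2 7 1)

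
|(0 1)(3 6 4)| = 6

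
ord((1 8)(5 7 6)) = 6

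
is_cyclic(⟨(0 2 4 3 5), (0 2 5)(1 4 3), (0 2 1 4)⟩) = no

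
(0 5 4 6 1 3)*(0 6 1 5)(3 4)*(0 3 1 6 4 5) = (0 3 4 6)(1 5)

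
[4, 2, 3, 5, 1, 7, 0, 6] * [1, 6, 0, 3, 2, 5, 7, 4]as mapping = [0→2, 1→0, 2→3, 3→5, 4→6, 5→4, 6→1, 7→7]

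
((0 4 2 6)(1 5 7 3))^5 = (0 4 2 6)(1 5 7 3)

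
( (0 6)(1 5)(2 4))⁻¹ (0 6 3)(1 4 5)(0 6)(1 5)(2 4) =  (0 3 6)(1 5 2)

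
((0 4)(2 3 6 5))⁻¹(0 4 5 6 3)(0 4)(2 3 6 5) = (0 2 5 6 4)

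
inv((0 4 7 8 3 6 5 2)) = (0 2 5 6 3 8 7 4)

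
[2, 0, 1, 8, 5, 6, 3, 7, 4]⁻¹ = [1, 2, 0, 6, 8, 4, 5, 7, 3]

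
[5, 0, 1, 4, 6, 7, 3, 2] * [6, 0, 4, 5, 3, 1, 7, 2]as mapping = [0→1, 1→6, 2→0, 3→3, 4→7, 5→2, 6→5, 7→4]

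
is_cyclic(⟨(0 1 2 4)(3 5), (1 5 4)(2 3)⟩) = no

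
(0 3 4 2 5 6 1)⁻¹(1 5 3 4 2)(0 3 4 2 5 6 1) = (0 6 4 2 5)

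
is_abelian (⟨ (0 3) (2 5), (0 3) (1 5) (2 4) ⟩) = no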